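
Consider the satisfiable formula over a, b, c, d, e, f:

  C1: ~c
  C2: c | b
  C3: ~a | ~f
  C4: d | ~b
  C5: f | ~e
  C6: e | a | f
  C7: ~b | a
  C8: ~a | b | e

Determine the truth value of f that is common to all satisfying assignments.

Suppose f = 1.
(~c) alone gives c = 0.
(b) alone gives b = 1.
(~a) alone gives a = 0.
Now (a) is unsatisfied and unit — conflict.
So every satisfying assignment has f = False.

False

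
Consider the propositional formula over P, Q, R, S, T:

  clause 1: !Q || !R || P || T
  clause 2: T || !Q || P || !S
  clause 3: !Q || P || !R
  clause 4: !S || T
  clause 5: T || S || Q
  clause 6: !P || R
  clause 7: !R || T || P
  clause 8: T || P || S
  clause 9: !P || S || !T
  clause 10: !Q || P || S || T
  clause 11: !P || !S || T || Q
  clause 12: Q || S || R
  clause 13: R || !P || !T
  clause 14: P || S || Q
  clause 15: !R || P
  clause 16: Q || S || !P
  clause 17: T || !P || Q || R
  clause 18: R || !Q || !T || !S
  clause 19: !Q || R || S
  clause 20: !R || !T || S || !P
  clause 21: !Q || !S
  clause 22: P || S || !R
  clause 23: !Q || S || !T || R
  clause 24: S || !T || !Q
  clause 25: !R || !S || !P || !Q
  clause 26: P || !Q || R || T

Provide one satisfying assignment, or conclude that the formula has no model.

Branch on S: set S = false.
Branch on T: set T = false.
The clause (Q) is unit, so Q = true.
The clause (P) is unit, so P = true.
The clause (R) is unit, so R = true.
Every clause now holds.

P: true; Q: true; R: true; S: false; T: false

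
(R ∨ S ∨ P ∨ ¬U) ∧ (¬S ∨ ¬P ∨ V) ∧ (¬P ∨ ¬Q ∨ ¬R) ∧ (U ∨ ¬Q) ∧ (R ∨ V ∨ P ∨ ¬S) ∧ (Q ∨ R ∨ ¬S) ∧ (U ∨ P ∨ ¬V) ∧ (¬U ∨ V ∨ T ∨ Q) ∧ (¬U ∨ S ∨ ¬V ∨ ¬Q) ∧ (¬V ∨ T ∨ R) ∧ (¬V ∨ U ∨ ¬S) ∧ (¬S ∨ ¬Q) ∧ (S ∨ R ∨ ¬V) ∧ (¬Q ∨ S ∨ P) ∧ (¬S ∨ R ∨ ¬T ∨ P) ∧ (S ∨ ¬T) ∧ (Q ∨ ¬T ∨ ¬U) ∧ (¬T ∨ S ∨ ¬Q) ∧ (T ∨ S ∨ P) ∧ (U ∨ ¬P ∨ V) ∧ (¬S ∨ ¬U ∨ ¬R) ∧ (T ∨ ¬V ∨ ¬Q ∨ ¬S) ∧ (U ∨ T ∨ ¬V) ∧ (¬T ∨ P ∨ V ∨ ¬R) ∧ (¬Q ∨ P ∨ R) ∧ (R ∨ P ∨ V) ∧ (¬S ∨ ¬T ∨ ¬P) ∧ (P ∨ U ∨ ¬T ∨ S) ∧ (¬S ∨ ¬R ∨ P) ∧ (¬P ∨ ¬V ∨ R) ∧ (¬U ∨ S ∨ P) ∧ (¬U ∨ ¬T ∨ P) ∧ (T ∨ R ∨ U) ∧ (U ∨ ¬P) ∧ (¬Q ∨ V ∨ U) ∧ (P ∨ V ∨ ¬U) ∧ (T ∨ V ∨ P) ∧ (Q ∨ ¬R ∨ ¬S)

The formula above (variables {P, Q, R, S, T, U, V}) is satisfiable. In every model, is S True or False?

False

Suppose S = True.
From the singleton clause (¬Q), Q = False.
From the singleton clause (R), R = True.
Now (¬R) is unsatisfied and unit — conflict.
So every satisfying assignment has S = False.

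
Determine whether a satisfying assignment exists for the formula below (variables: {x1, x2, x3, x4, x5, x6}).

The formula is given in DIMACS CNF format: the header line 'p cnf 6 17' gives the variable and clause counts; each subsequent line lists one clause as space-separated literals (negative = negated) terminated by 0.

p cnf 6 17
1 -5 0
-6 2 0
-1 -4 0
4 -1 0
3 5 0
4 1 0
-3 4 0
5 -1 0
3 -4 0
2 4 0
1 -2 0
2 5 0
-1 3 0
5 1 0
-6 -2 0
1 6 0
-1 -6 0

Case x1 = True:
From the singleton clause (¬x4), x4 = False.
That conflicts with the unit clause (x4).
Backtrack on x1: now try x1 = False.
From the singleton clause (¬x5), x5 = False.
That conflicts with the unit clause (x5).
Both values of x1 lead to a conflict.
No assignment satisfies every clause.

No, unsatisfiable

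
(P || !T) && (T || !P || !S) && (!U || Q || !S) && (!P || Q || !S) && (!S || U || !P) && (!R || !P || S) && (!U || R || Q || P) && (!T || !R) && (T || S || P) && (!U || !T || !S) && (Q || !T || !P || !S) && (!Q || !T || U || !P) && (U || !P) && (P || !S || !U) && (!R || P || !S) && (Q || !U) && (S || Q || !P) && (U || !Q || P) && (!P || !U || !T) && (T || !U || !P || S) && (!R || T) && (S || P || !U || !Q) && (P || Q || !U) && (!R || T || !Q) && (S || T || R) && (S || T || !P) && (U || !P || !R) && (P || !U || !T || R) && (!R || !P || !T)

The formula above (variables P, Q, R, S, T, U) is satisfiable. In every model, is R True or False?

False

Suppose R = true.
Unit clause (!T) forces T = false.
But (T) is also a unit clause — contradiction.
So every satisfying assignment has R = False.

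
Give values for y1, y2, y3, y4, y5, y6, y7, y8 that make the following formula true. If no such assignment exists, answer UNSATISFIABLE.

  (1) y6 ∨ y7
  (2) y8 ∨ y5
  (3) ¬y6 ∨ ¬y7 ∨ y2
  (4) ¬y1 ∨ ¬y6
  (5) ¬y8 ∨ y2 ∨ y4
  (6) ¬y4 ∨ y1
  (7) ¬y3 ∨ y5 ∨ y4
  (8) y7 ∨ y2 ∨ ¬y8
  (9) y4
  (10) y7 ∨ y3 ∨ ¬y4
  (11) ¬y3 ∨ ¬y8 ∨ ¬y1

(y4) alone gives y4 = True.
(y1) alone gives y1 = True.
(¬y6) alone gives y6 = False.
(y7) alone gives y7 = True.
Branch on y8: set y8 = False.
(y5) alone gives y5 = True.
Every clause is now satisfied; y2, y3 are unconstrained.

y1=True; y2=False; y3=True; y4=True; y5=True; y6=False; y7=True; y8=False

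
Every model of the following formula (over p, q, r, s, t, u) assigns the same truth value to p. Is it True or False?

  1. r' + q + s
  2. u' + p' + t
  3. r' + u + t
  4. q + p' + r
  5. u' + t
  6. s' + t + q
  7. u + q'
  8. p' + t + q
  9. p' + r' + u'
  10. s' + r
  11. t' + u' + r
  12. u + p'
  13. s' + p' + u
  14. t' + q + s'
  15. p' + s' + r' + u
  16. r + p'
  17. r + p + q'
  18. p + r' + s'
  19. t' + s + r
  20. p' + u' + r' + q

False

Suppose p = 1.
From the singleton clause (u), u = 1.
From the singleton clause (t), t = 1.
From the singleton clause (r'), r = 0.
But (r) is also a unit clause — contradiction.
So every satisfying assignment has p = False.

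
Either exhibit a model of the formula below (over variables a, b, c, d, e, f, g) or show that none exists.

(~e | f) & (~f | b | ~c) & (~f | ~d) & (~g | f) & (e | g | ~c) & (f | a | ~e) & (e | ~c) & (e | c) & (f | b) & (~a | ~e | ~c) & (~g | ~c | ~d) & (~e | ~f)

Branch on e: set e = 0.
The clause (~c) is unit, so c = 0.
That conflicts with the unit clause (c).
Backtrack on e: now try e = 1.
The clause (f) is unit, so f = 1.
That conflicts with the unit clause (~f).
Both values of e lead to a conflict.

UNSATISFIABLE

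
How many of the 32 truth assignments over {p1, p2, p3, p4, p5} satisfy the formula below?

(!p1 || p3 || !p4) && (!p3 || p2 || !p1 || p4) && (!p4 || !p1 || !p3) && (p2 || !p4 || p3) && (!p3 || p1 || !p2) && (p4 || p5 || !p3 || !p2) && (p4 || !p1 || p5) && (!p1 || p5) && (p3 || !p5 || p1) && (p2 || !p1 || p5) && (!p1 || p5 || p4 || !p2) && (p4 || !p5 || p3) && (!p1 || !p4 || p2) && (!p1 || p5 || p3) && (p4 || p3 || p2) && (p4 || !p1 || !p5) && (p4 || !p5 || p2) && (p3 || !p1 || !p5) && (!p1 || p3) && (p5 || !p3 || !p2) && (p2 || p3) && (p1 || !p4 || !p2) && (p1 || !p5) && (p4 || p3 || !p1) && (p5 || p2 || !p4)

2

There are 2^5 = 32 truth assignments over (p1, p2, p3, p4, p5).
Split on p1. With p1 = true, the clauses containing p1 are satisfied and !p1 drops from the rest; 0 of the 2^4 = 16 assignments to the other variables satisfy what remains.
With p1 = false, by the same count on the reduced clause set, 2 assignments work.
Total: 0 + 2 = 2.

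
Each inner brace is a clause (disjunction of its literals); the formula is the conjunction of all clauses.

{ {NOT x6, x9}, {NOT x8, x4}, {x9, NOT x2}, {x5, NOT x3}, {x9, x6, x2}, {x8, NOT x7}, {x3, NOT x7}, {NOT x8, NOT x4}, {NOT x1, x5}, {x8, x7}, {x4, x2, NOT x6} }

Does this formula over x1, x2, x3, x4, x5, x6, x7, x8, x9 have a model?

No

Try x6 = false.
Try x8 = false.
The clause (NOT x7) is unit, so x7 = false.
That conflicts with the unit clause (x7).
Backtrack on x8: now try x8 = true.
The clause (x4) is unit, so x4 = true.
That conflicts with the unit clause (NOT x4).
Both values of x8 lead to a conflict.
Backtrack on x6: now try x6 = true.
The clause (x9) is unit, so x9 = true.
Try x8 = false.
The clause (NOT x7) is unit, so x7 = false.
That conflicts with the unit clause (x7).
Backtrack on x8: now try x8 = true.
The clause (x4) is unit, so x4 = true.
That conflicts with the unit clause (NOT x4).
Both values of x8 lead to a conflict.
Both values of x6 lead to a conflict.
No assignment satisfies every clause.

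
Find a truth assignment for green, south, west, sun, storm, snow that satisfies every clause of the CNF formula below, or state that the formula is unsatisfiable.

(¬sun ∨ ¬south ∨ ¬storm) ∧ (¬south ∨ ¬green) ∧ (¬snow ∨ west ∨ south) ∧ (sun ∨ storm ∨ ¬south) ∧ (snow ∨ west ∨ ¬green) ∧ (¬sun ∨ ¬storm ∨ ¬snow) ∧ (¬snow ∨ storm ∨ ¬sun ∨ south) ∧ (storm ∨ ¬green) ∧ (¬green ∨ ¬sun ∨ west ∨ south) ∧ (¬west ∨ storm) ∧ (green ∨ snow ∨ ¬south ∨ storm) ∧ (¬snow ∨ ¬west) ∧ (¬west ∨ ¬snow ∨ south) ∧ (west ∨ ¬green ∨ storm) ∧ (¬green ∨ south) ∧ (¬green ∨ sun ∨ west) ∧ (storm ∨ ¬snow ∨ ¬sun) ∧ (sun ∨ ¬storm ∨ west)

Case south = False:
The clause (¬green) is unit, so green = False.
Case snow = False:
Case west = True:
The clause (storm) is unit, so storm = True.
No clause remains; sun is free.

green: False, south: False, west: True, sun: False, storm: True, snow: False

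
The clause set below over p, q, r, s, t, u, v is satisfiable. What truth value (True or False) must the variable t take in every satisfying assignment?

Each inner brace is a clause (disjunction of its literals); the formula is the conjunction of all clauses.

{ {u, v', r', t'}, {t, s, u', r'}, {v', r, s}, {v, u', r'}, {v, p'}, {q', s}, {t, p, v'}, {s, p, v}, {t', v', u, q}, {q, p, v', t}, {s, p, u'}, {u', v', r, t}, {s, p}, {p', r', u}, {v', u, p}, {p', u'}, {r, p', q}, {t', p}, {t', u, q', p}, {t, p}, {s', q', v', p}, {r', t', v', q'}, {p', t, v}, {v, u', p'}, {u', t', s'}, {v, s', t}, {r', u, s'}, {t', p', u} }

Suppose t = 1.
Unit clause (p) forces p = 1.
Unit clause (v) forces v = 1.
Unit clause (u') forces u = 0.
But (u) is also a unit clause — contradiction.
So every satisfying assignment has t = False.

False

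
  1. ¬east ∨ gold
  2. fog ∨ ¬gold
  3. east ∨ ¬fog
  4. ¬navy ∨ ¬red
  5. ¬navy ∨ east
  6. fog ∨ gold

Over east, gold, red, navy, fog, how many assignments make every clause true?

3

There are 2^5 = 32 truth assignments over (east, gold, red, navy, fog).
Split on east. With east = True, the clauses containing east are satisfied and ¬east drops from the rest; 3 of the 2^4 = 16 assignments to the other variables satisfy what remains.
With east = False, by the same count on the reduced clause set, 0 assignments work.
Total: 3 + 0 = 3.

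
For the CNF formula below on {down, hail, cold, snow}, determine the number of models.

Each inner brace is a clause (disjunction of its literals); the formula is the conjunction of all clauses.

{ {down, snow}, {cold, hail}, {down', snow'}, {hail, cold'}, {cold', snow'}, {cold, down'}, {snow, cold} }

There are 2^4 = 16 truth assignments over (down, hail, cold, snow).
Check each against the 7 clauses (columns in the order down, hail, cold, snow):
  F F F F  ✗ fails (down + snow)
  F F F T  ✗ fails (cold + hail)
  F F T F  ✗ fails (down + snow)
  F F T T  ✗ fails (hail + cold')
  F T F F  ✗ fails (down + snow)
  F T F T  ✓ satisfies all
  F T T F  ✗ fails (down + snow)
  F T T T  ✗ fails (cold' + snow')
  T F F F  ✗ fails (cold + hail)
  T F F T  ✗ fails (cold + hail)
  T F T F  ✗ fails (hail + cold')
  T F T T  ✗ fails (down' + snow')
  T T F F  ✗ fails (cold + down')
  T T F T  ✗ fails (down' + snow')
  T T T F  ✓ satisfies all
  T T T T  ✗ fails (down' + snow')
2 of the 16 rows are models.

2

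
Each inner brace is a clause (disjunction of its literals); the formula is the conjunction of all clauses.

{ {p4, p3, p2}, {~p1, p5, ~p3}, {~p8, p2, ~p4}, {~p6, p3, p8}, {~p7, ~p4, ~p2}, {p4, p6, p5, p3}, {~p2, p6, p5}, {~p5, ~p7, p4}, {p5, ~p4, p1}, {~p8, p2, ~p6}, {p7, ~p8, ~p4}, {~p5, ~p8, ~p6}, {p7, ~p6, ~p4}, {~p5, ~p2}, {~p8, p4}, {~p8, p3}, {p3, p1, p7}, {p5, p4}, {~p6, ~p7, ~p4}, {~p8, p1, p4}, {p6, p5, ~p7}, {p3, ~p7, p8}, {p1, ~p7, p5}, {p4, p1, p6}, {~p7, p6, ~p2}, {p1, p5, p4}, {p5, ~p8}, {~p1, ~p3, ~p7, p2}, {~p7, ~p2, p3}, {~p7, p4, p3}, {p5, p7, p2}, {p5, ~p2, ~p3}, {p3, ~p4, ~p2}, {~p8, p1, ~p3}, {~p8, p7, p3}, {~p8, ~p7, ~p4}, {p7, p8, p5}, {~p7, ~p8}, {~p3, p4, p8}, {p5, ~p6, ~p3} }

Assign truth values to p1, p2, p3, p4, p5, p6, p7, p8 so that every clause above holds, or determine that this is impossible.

Branch on p5: set p5 = 1.
(~p2) alone gives p2 = 0.
Branch on p4: set p4 = 1.
(~p8) alone gives p8 = 0.
Branch on p6: set p6 = 0.
Branch on p3: set p3 = 1.
Branch on p1: set p1 = 0.
No clause remains; p7 is free.

p1=0,  p2=0,  p3=1,  p4=1,  p5=1,  p6=0,  p7=0,  p8=0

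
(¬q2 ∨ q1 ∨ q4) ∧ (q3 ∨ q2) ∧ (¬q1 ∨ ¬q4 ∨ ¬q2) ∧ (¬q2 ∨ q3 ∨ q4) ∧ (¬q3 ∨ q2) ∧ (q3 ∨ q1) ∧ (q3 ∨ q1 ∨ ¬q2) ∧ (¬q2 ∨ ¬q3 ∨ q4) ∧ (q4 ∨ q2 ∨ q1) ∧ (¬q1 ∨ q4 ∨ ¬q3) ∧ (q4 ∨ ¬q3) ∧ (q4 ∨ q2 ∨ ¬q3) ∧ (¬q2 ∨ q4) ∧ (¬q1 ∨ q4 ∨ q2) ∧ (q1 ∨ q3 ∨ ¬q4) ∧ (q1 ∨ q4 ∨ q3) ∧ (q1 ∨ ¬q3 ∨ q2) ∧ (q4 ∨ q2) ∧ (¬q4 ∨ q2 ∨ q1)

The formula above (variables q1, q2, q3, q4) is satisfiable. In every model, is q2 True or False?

Suppose q2 = False.
Unit clause (q3) forces q3 = True.
That conflicts with the unit clause (¬q3).
So every satisfying assignment has q2 = True.

True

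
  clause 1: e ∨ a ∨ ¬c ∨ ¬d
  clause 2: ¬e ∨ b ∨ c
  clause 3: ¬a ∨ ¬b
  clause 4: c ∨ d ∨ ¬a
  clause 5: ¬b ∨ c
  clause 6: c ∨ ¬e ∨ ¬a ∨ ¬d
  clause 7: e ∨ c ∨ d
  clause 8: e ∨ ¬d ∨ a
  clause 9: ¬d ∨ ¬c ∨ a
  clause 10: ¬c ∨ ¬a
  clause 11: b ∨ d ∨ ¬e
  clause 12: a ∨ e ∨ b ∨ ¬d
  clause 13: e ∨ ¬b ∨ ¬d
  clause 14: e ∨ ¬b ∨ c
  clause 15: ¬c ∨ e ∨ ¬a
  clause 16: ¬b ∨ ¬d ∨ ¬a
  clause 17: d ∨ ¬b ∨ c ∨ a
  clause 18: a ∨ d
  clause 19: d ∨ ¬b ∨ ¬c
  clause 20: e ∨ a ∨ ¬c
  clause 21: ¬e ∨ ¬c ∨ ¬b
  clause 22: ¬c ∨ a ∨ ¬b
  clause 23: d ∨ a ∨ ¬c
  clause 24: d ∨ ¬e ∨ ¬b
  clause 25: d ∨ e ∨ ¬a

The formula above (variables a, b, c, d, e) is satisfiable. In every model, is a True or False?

True

Suppose a = False.
The clause (d) is unit, so d = True.
The clause (e) is unit, so e = True.
The clause (¬c) is unit, so c = False.
The clause (b) is unit, so b = True.
Now (¬b) is unsatisfied and unit — conflict.
So every satisfying assignment has a = True.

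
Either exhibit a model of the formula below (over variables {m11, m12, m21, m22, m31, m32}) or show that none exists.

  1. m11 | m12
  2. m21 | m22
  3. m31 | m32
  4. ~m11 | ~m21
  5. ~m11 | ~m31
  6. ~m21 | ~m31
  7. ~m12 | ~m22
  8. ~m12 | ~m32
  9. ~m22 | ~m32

UNSATISFIABLE

Suppose m11 = 1.
(~m21) alone gives m21 = 0.
(m22) alone gives m22 = 1.
(~m31) alone gives m31 = 0.
(m32) alone gives m32 = 1.
But (~m32) is also a unit clause — contradiction.
Undo m11 and try m11 = 0.
(m12) alone gives m12 = 1.
(~m22) alone gives m22 = 0.
(m21) alone gives m21 = 1.
(~m31) alone gives m31 = 0.
(m32) alone gives m32 = 1.
But (~m32) is also a unit clause — contradiction.
Either choice for m11 ends in contradiction.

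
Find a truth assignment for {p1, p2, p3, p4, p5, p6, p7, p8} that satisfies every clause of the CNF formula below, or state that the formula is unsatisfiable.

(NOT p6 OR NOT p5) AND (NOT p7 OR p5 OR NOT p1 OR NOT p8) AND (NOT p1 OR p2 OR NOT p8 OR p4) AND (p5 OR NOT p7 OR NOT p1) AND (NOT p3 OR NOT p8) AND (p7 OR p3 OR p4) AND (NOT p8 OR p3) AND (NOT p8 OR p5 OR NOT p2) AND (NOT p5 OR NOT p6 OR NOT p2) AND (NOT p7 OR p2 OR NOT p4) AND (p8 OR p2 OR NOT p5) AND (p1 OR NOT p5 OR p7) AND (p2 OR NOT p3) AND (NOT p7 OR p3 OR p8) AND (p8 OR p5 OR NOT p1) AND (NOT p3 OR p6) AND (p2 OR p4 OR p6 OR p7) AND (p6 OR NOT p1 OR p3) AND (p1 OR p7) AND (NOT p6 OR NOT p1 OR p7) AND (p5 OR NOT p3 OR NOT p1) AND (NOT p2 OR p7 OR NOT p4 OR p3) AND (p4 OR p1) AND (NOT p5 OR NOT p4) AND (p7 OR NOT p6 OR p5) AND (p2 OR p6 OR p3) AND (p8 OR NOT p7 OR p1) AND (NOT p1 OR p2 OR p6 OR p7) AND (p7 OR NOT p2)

UNSATISFIABLE

Try p6 = false.
The clause (NOT p3) is unit, so p3 = false.
The clause (NOT p8) is unit, so p8 = false.
The clause (NOT p7) is unit, so p7 = false.
The clause (p4) is unit, so p4 = true.
The clause (NOT p1) is unit, so p1 = false.
But (p1) is also a unit clause — contradiction.
So p6 must be the other value — set p6 = true.
The clause (NOT p5) is unit, so p5 = false.
The clause (p7) is unit, so p7 = true.
The clause (NOT p1) is unit, so p1 = false.
The clause (p4) is unit, so p4 = true.
The clause (p2) is unit, so p2 = true.
The clause (NOT p8) is unit, so p8 = false.
But (p8) is also a unit clause — contradiction.
Both values of p6 lead to a conflict.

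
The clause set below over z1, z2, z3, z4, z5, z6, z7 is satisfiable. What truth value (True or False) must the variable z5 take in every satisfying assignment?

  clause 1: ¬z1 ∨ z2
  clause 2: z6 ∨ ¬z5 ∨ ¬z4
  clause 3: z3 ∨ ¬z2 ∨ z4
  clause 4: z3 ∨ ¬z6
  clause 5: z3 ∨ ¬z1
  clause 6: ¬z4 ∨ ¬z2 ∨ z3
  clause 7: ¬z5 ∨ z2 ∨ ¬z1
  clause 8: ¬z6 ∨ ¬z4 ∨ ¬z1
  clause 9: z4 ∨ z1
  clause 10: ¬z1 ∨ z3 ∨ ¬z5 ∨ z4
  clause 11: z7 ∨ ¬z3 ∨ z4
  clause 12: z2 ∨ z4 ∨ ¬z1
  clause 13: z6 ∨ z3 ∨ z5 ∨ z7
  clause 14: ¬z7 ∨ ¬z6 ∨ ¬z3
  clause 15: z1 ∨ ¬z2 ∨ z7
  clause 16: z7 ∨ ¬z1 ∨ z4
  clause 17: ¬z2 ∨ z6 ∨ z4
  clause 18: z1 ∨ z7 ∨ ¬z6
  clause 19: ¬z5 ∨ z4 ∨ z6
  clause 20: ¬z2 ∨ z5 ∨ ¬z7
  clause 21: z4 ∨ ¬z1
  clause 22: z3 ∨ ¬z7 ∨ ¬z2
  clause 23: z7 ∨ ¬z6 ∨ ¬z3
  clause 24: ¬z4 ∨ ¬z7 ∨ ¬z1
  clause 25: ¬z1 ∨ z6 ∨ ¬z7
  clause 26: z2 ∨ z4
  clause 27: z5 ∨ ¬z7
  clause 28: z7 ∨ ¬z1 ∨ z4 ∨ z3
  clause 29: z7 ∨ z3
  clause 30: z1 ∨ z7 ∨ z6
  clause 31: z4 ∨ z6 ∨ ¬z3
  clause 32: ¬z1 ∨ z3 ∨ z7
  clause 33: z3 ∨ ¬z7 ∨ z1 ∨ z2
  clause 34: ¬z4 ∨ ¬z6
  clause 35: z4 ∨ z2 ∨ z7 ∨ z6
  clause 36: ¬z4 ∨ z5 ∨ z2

False

Suppose z5 = True.
Branch on z1: set z1 = False.
Unit clause (z4) forces z4 = True.
Unit clause (z6) forces z6 = True.
Now (¬z6) is unsatisfied and unit — conflict.
So z1 must be the other value — set z1 = True.
Unit clause (z2) forces z2 = True.
Unit clause (z3) forces z3 = True.
Unit clause (z4) forces z4 = True.
Unit clause (z6) forces z6 = True.
Now (¬z6) is unsatisfied and unit — conflict.
Neither z1 = True nor z1 = False works.
So every satisfying assignment has z5 = False.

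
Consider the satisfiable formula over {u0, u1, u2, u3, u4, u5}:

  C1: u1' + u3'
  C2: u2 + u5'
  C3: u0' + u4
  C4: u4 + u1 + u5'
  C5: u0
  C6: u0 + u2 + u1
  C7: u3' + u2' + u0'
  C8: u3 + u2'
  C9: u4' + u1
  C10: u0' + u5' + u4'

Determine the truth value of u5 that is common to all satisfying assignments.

Suppose u5 = 1.
The clause (u2) is unit, so u2 = 1.
The clause (u0) is unit, so u0 = 1.
The clause (u4) is unit, so u4 = 1.
That conflicts with the unit clause (u4').
So every satisfying assignment has u5 = False.

False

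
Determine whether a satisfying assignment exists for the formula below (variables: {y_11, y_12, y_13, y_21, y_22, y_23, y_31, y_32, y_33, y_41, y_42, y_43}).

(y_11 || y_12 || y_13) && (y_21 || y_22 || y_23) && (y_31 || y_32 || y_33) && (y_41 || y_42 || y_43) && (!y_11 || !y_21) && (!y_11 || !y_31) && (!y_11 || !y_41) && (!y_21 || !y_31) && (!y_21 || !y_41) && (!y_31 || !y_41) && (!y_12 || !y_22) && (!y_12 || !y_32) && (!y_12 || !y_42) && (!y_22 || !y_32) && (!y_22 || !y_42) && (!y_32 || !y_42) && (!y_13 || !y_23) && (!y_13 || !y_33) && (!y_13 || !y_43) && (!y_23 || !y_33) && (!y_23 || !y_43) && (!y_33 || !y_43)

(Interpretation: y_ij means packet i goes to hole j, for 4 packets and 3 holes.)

Suppose y_11 = false.
Suppose y_12 = true.
(!y_22) alone gives y_22 = false.
(!y_32) alone gives y_32 = false.
(!y_42) alone gives y_42 = false.
Suppose y_21 = true.
(!y_31) alone gives y_31 = false.
(y_33) alone gives y_33 = true.
(!y_41) alone gives y_41 = false.
(y_43) alone gives y_43 = true.
But (!y_43) is also a unit clause — contradiction.
Backtrack on y_21: now try y_21 = false.
(y_23) alone gives y_23 = true.
(!y_13) alone gives y_13 = false.
(!y_33) alone gives y_33 = false.
(y_31) alone gives y_31 = true.
(!y_41) alone gives y_41 = false.
(y_43) alone gives y_43 = true.
But (!y_43) is also a unit clause — contradiction.
Neither y_21 = true nor y_21 = false works.
Backtrack on y_12: now try y_12 = false.
(y_13) alone gives y_13 = true.
(!y_23) alone gives y_23 = false.
(!y_33) alone gives y_33 = false.
(!y_43) alone gives y_43 = false.
Suppose y_21 = true.
(!y_31) alone gives y_31 = false.
(y_32) alone gives y_32 = true.
(!y_41) alone gives y_41 = false.
(y_42) alone gives y_42 = true.
But (!y_42) is also a unit clause — contradiction.
Backtrack on y_21: now try y_21 = false.
(y_22) alone gives y_22 = true.
(!y_32) alone gives y_32 = false.
(y_31) alone gives y_31 = true.
(!y_41) alone gives y_41 = false.
(y_42) alone gives y_42 = true.
But (!y_42) is also a unit clause — contradiction.
Neither y_21 = true nor y_21 = false works.
Neither y_12 = true nor y_12 = false works.
Backtrack on y_11: now try y_11 = true.
(!y_21) alone gives y_21 = false.
(!y_31) alone gives y_31 = false.
(!y_41) alone gives y_41 = false.
Suppose y_22 = true.
(!y_12) alone gives y_12 = false.
(!y_32) alone gives y_32 = false.
(y_33) alone gives y_33 = true.
(!y_42) alone gives y_42 = false.
(y_43) alone gives y_43 = true.
But (!y_43) is also a unit clause — contradiction.
Backtrack on y_22: now try y_22 = false.
(y_23) alone gives y_23 = true.
(!y_13) alone gives y_13 = false.
(!y_33) alone gives y_33 = false.
(y_32) alone gives y_32 = true.
(!y_12) alone gives y_12 = false.
(!y_42) alone gives y_42 = false.
(y_43) alone gives y_43 = true.
But (!y_43) is also a unit clause — contradiction.
Neither y_22 = true nor y_22 = false works.
Neither y_11 = true nor y_11 = false works.
No assignment satisfies every clause.

Unsatisfiable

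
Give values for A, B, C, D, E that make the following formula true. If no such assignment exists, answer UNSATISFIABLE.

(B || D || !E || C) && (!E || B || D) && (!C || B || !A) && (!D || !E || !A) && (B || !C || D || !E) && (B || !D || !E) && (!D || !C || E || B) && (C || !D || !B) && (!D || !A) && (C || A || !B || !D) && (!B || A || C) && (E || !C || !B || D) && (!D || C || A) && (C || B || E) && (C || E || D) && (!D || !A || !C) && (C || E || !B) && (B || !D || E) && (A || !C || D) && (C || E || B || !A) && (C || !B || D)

A ↦ false; B ↦ true; C ↦ true; D ↦ true; E ↦ false

Case D = true:
From the singleton clause (!A), A = false.
From the singleton clause (C), C = true.
Case B = true:
Every clause is now satisfied; E is unconstrained.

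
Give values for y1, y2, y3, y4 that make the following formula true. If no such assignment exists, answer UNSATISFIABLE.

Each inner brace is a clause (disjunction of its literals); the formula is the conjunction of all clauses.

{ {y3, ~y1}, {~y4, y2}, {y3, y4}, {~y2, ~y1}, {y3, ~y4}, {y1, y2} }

Suppose y3 = 1.
Suppose y4 = 0.
Suppose y2 = 1.
Unit clause (~y1) forces y1 = 0.
This assignment satisfies each clause.

y1 ↦ 0; y2 ↦ 1; y3 ↦ 1; y4 ↦ 0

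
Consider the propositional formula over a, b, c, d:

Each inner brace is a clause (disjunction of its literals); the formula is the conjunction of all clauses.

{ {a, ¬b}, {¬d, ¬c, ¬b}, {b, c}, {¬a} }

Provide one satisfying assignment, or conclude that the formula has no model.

(¬a) alone gives a = False.
(¬b) alone gives b = False.
(c) alone gives c = True.
No clause remains; d is free.

a ↦ False; b ↦ False; c ↦ True; d ↦ False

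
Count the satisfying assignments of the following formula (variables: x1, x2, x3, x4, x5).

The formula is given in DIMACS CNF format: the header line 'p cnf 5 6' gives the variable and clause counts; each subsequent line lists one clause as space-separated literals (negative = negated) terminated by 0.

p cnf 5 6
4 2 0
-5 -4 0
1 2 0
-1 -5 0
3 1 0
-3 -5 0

There are 2^5 = 32 truth assignments over (x1, x2, x3, x4, x5).
Split on x2. With x2 = True, the clauses containing x2 are satisfied and ¬x2 drops from the rest; 6 of the 2^4 = 16 assignments to the other variables satisfy what remains.
With x2 = False, by the same count on the reduced clause set, 2 assignments work.
(One model: x1=F, x2=T, x3=T, x4=F, x5=F.)
Total: 6 + 2 = 8.

8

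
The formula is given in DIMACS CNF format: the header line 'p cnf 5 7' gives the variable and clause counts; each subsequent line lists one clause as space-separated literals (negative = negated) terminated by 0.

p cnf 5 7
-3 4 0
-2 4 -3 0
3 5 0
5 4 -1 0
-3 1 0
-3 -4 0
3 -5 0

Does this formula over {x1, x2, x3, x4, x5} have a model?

No

Branch on x3: set x3 = False.
(x5) alone gives x5 = True.
Now (¬x5) is unsatisfied and unit — conflict.
Backtrack on x3: now try x3 = True.
(x4) alone gives x4 = True.
Now (¬x4) is unsatisfied and unit — conflict.
Neither x3 = True nor x3 = False works.
No assignment satisfies every clause.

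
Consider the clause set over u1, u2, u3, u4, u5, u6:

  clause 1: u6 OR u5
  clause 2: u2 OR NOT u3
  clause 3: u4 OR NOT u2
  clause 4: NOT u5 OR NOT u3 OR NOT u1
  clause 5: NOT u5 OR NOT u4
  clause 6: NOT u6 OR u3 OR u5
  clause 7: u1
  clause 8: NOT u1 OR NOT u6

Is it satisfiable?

Satisfiable

Unit clause (u1) forces u1 = true.
Unit clause (NOT u6) forces u6 = false.
Unit clause (u5) forces u5 = true.
Unit clause (NOT u3) forces u3 = false.
Unit clause (NOT u4) forces u4 = false.
Unit clause (NOT u2) forces u2 = false.
All clauses are satisfied.
A satisfying assignment: u1: true,  u2: false,  u3: false,  u4: false,  u5: true,  u6: false.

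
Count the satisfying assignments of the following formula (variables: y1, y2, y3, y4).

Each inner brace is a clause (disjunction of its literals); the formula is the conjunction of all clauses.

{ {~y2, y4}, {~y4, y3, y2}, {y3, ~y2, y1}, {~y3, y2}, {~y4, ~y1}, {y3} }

There are 2^4 = 16 truth assignments over (y1, y2, y3, y4).
Check each against the 6 clauses (columns in the order y1, y2, y3, y4):
  F F F F  ✗ fails (y3)
  F F F T  ✗ fails (~y4 | y3 | y2)
  F F T F  ✗ fails (~y3 | y2)
  F F T T  ✗ fails (~y3 | y2)
  F T F F  ✗ fails (~y2 | y4)
  F T F T  ✗ fails (y3 | ~y2 | y1)
  F T T F  ✗ fails (~y2 | y4)
  F T T T  ✓ satisfies all
  T F F F  ✗ fails (y3)
  T F F T  ✗ fails (~y4 | y3 | y2)
  T F T F  ✗ fails (~y3 | y2)
  T F T T  ✗ fails (~y3 | y2)
  T T F F  ✗ fails (~y2 | y4)
  T T F T  ✗ fails (~y4 | ~y1)
  T T T F  ✗ fails (~y2 | y4)
  T T T T  ✗ fails (~y4 | ~y1)
1 of the 16 rows is a model.

1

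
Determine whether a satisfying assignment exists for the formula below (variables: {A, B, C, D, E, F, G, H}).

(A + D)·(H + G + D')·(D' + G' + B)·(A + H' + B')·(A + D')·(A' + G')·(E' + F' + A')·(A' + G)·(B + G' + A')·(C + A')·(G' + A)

Unsatisfiable

Case A = 1:
(G') alone gives G = 0.
But (G) is also a unit clause — contradiction.
Undo A and try A = 0.
(D) alone gives D = 1.
But (D') is also a unit clause — contradiction.
Neither A = 1 nor A = 0 works.
No assignment satisfies every clause.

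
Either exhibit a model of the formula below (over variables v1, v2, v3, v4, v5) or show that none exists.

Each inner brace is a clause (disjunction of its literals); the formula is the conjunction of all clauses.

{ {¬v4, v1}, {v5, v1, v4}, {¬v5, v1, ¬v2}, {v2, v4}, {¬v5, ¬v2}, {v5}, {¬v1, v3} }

v1 ↦ True; v2 ↦ False; v3 ↦ True; v4 ↦ True; v5 ↦ True

From the singleton clause (v5), v5 = True.
From the singleton clause (¬v2), v2 = False.
From the singleton clause (v4), v4 = True.
From the singleton clause (v1), v1 = True.
From the singleton clause (v3), v3 = True.
This assignment satisfies each clause.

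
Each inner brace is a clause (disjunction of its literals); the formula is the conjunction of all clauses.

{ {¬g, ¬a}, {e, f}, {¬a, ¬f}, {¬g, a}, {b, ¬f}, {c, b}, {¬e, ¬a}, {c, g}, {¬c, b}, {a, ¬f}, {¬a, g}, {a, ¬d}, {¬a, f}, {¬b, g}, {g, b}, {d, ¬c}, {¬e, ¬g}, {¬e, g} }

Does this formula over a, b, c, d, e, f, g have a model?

No, unsatisfiable

Suppose g = False.
(c) alone gives c = True.
(b) alone gives b = True.
That conflicts with the unit clause (¬b).
Backtrack on g: now try g = True.
(¬a) alone gives a = False.
That conflicts with the unit clause (a).
Neither g = True nor g = False works.
No assignment satisfies every clause.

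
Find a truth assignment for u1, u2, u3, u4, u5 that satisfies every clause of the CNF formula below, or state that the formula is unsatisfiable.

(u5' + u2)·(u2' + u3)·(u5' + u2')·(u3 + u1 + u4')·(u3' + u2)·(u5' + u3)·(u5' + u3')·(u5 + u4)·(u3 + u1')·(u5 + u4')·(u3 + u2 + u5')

UNSATISFIABLE

Branch on u5: set u5 = 0.
Unit clause (u4) forces u4 = 1.
Now (u4') is unsatisfied and unit — conflict.
So u5 must be the other value — set u5 = 1.
Unit clause (u2) forces u2 = 1.
Now (u2') is unsatisfied and unit — conflict.
Either choice for u5 ends in contradiction.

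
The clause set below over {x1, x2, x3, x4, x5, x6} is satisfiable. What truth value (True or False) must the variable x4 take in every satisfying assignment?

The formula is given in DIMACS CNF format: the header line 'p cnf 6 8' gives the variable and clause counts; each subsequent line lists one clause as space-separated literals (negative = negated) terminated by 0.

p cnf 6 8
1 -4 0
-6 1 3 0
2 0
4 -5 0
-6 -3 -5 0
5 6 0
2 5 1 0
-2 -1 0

Suppose x4 = True.
The clause (x1) is unit, so x1 = True.
The clause (x2) is unit, so x2 = True.
That conflicts with the unit clause (¬x2).
So every satisfying assignment has x4 = False.

False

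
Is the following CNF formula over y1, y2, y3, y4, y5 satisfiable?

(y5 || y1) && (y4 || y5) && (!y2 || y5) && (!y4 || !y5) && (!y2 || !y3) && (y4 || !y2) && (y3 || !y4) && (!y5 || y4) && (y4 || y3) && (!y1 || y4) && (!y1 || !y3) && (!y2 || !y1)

No

Case y5 = true:
Unit clause (!y4) forces y4 = false.
Now (y4) is unsatisfied and unit — conflict.
That branch fails; take y5 = false instead.
Unit clause (y1) forces y1 = true.
Unit clause (y4) forces y4 = true.
Unit clause (!y2) forces y2 = false.
Unit clause (y3) forces y3 = true.
Now (!y3) is unsatisfied and unit — conflict.
Neither y5 = true nor y5 = false works.
No assignment satisfies every clause.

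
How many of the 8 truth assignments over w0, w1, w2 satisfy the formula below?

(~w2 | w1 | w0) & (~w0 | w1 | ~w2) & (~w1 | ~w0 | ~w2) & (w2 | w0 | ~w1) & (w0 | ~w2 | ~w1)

There are 2^3 = 8 truth assignments over (w0, w1, w2).
Check each against the 5 clauses (columns in the order w0, w1, w2):
  F F F  ✓ satisfies all
  F F T  ✗ fails (~w2 | w1 | w0)
  F T F  ✗ fails (w2 | w0 | ~w1)
  F T T  ✗ fails (w0 | ~w2 | ~w1)
  T F F  ✓ satisfies all
  T F T  ✗ fails (~w0 | w1 | ~w2)
  T T F  ✓ satisfies all
  T T T  ✗ fails (~w1 | ~w0 | ~w2)
3 of the 8 rows are models.

3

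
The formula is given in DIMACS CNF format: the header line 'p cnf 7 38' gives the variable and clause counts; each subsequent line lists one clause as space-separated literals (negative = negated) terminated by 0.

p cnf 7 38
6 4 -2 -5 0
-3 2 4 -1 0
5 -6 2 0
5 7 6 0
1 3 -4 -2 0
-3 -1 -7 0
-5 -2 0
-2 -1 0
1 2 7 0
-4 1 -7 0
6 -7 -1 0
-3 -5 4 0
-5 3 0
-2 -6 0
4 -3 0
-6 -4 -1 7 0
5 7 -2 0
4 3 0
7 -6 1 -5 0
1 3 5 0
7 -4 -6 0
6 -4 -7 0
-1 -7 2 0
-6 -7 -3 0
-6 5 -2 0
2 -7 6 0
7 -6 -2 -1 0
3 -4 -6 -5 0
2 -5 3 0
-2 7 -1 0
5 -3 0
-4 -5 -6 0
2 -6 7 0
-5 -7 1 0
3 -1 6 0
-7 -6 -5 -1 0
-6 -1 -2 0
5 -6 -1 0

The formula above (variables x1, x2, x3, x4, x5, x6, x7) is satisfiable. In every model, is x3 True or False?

Suppose x3 = False.
From the singleton clause (¬x5), x5 = False.
From the singleton clause (x4), x4 = True.
From the singleton clause (x1), x1 = True.
From the singleton clause (¬x2), x2 = False.
From the singleton clause (¬x6), x6 = False.
But (x6) is also a unit clause — contradiction.
So every satisfying assignment has x3 = True.

True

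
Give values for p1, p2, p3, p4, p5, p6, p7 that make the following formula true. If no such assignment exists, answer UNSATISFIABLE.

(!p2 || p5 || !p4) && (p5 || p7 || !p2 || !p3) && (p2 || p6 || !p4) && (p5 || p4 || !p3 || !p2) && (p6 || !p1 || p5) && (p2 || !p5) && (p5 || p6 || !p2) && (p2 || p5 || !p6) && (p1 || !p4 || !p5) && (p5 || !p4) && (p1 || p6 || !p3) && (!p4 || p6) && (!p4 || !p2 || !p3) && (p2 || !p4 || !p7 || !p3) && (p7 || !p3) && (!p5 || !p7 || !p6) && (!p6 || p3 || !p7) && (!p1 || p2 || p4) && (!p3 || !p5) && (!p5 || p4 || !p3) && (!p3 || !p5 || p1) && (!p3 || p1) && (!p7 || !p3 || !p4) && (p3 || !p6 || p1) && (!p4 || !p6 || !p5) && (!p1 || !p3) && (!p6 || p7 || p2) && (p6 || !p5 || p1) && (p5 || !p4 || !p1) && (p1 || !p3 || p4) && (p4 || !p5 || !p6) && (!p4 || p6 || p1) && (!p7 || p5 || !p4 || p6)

p1 ↦ true; p2 ↦ true; p3 ↦ false; p4 ↦ false; p5 ↦ true; p6 ↦ false; p7 ↦ false

Suppose p2 = true.
Suppose p5 = true.
The clause (!p3) is unit, so p3 = false.
Suppose p1 = true.
Suppose p4 = false.
The clause (!p6) is unit, so p6 = false.
All clauses hold; p7 can take either value.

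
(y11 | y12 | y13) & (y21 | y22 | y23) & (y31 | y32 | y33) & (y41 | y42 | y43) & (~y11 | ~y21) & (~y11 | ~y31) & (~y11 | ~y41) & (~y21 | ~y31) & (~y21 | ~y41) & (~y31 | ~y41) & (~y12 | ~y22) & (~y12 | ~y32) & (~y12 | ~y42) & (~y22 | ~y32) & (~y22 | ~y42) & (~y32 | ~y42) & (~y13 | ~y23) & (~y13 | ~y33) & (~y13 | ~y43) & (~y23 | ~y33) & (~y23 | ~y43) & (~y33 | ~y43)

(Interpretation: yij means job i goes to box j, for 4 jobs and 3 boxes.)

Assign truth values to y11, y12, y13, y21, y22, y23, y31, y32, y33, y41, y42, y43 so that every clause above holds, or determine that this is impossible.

Try y11 = 0.
Try y12 = 1.
(~y22) alone gives y22 = 0.
(~y32) alone gives y32 = 0.
(~y42) alone gives y42 = 0.
Try y21 = 1.
(~y31) alone gives y31 = 0.
(y33) alone gives y33 = 1.
(~y41) alone gives y41 = 0.
(y43) alone gives y43 = 1.
Now (~y43) is unsatisfied and unit — conflict.
Undo y21 and try y21 = 0.
(y23) alone gives y23 = 1.
(~y13) alone gives y13 = 0.
(~y33) alone gives y33 = 0.
(y31) alone gives y31 = 1.
(~y41) alone gives y41 = 0.
(y43) alone gives y43 = 1.
Now (~y43) is unsatisfied and unit — conflict.
Neither y21 = 1 nor y21 = 0 works.
Undo y12 and try y12 = 0.
(y13) alone gives y13 = 1.
(~y23) alone gives y23 = 0.
(~y33) alone gives y33 = 0.
(~y43) alone gives y43 = 0.
Try y21 = 1.
(~y31) alone gives y31 = 0.
(y32) alone gives y32 = 1.
(~y41) alone gives y41 = 0.
(y42) alone gives y42 = 1.
Now (~y42) is unsatisfied and unit — conflict.
Undo y21 and try y21 = 0.
(y22) alone gives y22 = 1.
(~y32) alone gives y32 = 0.
(y31) alone gives y31 = 1.
(~y41) alone gives y41 = 0.
(y42) alone gives y42 = 1.
Now (~y42) is unsatisfied and unit — conflict.
Neither y21 = 1 nor y21 = 0 works.
Neither y12 = 1 nor y12 = 0 works.
Undo y11 and try y11 = 1.
(~y21) alone gives y21 = 0.
(~y31) alone gives y31 = 0.
(~y41) alone gives y41 = 0.
Try y22 = 1.
(~y12) alone gives y12 = 0.
(~y32) alone gives y32 = 0.
(y33) alone gives y33 = 1.
(~y42) alone gives y42 = 0.
(y43) alone gives y43 = 1.
Now (~y43) is unsatisfied and unit — conflict.
Undo y22 and try y22 = 0.
(y23) alone gives y23 = 1.
(~y13) alone gives y13 = 0.
(~y33) alone gives y33 = 0.
(y32) alone gives y32 = 1.
(~y12) alone gives y12 = 0.
(~y42) alone gives y42 = 0.
(y43) alone gives y43 = 1.
Now (~y43) is unsatisfied and unit — conflict.
Neither y22 = 1 nor y22 = 0 works.
Neither y11 = 1 nor y11 = 0 works.

UNSATISFIABLE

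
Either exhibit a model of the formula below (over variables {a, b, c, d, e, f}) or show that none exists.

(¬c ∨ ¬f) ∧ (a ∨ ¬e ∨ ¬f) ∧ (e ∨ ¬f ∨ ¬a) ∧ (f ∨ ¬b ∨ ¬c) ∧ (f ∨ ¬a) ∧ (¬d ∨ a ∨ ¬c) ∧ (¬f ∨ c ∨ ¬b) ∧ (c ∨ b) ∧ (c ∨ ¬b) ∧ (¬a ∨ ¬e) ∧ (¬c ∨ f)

Case c = False:
From the singleton clause (b), b = True.
But (¬b) is also a unit clause — contradiction.
That branch fails; take c = True instead.
From the singleton clause (¬f), f = False.
But (f) is also a unit clause — contradiction.
Either choice for c ends in contradiction.

UNSATISFIABLE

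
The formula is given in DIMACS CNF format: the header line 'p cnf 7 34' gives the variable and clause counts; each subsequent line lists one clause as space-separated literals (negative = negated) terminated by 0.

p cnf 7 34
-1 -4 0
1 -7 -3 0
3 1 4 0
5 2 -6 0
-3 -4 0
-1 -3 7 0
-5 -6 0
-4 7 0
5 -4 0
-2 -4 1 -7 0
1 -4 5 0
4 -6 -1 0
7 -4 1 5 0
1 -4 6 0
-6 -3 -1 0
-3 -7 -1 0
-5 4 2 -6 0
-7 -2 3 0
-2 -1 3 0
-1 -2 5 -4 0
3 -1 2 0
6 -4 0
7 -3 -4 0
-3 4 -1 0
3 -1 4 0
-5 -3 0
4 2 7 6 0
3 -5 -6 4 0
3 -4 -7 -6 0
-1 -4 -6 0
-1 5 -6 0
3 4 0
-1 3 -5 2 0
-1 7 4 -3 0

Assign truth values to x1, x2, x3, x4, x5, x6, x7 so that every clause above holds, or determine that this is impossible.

Case x1 = False:
Case x7 = False:
From the singleton clause (¬x4), x4 = False.
From the singleton clause (x3), x3 = True.
From the singleton clause (¬x5), x5 = False.
Case x2 = True:
Every clause is now satisfied; x6 is unconstrained.

x1=False,  x2=True,  x3=True,  x4=False,  x5=False,  x6=True,  x7=False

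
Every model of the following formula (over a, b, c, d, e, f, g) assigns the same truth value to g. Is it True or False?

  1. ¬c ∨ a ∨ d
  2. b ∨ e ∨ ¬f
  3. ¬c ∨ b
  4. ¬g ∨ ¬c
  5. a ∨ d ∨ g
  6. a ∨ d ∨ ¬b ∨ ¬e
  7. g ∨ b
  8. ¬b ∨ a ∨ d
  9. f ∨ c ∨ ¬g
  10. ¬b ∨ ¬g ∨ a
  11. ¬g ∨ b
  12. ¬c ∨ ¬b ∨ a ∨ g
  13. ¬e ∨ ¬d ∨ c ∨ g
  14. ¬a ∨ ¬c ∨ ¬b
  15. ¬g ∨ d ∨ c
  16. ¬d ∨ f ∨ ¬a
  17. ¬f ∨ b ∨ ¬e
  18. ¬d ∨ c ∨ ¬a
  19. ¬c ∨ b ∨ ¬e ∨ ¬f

False

Suppose g = True.
The clause (¬c) is unit, so c = False.
The clause (f) is unit, so f = True.
The clause (b) is unit, so b = True.
The clause (a) is unit, so a = True.
The clause (d) is unit, so d = True.
But (¬d) is also a unit clause — contradiction.
So every satisfying assignment has g = False.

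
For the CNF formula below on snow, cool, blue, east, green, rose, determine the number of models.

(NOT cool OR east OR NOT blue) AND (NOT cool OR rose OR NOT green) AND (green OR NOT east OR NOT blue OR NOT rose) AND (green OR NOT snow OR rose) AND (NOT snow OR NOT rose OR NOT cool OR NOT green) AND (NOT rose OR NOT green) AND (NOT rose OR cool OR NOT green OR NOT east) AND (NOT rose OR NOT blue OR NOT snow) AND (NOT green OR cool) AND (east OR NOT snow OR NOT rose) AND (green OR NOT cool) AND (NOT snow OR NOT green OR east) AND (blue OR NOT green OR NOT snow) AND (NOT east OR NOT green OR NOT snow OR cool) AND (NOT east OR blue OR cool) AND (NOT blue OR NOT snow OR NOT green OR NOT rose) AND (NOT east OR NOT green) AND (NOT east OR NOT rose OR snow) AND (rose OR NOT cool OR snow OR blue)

There are 2^6 = 64 truth assignments over (snow, cool, blue, east, green, rose).
Split on blue. With blue = true, the clauses containing blue are satisfied and NOT blue drops from the rest; 3 of the 2^5 = 32 assignments to the other variables satisfy what remains.
With blue = false, by the same count on the reduced clause set, 2 assignments work.
(One model: snow=F, cool=F, blue=F, east=F, green=F, rose=F.)
Total: 3 + 2 = 5.

5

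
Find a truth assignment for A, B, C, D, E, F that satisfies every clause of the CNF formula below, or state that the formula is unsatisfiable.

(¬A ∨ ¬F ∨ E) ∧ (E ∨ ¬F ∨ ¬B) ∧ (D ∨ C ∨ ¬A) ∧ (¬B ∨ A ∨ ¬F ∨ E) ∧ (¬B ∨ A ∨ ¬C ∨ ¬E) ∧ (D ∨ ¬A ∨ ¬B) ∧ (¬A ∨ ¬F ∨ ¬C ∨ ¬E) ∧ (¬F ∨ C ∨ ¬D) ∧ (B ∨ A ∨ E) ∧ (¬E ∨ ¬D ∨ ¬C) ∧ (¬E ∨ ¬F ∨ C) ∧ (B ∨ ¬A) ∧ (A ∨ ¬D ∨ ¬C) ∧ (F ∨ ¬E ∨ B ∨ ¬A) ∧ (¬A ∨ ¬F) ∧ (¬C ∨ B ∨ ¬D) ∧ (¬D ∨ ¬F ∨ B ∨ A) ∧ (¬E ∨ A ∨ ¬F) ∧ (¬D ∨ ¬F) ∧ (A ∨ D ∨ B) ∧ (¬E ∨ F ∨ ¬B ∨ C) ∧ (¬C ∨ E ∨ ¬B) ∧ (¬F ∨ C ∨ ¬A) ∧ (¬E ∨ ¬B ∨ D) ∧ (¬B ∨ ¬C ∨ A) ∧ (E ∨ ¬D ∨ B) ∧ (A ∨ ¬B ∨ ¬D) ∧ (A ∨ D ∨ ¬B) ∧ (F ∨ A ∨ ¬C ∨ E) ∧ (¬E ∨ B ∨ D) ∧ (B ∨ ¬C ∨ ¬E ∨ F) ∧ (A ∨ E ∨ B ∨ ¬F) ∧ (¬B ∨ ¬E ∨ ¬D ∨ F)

A: False,  B: False,  C: False,  D: True,  E: True,  F: False

Try B = False.
The clause (¬A) is unit, so A = False.
The clause (E) is unit, so E = True.
The clause (¬F) is unit, so F = False.
The clause (D) is unit, so D = True.
The clause (¬C) is unit, so C = False.
All clauses are satisfied.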